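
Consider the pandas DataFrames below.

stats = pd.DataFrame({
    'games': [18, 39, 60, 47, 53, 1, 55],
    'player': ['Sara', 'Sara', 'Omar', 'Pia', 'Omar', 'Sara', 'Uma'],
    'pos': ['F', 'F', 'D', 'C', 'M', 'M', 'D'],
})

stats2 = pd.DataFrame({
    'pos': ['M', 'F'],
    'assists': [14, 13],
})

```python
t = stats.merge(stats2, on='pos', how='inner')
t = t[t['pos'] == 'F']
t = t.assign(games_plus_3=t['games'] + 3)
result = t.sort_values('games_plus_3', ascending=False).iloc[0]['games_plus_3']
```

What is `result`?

merge on 'pos' (how='inner') → 4 rows:
   games player pos  assists
0     18   Sara   F       13
1     39   Sara   F       13
2     53   Omar   M       14
3      1   Sara   M       14
filter rows where pos == 'F':
   games player pos  assists
0     18   Sara   F       13
1     39   Sara   F       13
add column games_plus_3 = t['games'] + 3:
   games player pos  assists  games_plus_3
0     18   Sara   F       13            21
1     39   Sara   F       13            42
sort by games_plus_3 descending:
   games player pos  assists  games_plus_3
1     39   Sara   F       13            42
0     18   Sara   F       13            21
Reading off the value at position 0, column 'games_plus_3', we get 42.

42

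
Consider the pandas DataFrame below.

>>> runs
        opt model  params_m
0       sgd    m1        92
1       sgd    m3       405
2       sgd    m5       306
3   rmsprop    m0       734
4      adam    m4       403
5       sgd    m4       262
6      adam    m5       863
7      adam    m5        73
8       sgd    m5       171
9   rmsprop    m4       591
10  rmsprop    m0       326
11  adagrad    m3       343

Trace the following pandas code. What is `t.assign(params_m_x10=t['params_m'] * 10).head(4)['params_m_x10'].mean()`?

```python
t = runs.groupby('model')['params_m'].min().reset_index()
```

group by model, min of params_m:
model
m0    326
m1     92
m3    343
m4    262
m5     73
Name: params_m, dtype: int64
reset_index():
  model  params_m
0    m0       326
1    m1        92
2    m3       343
3    m4       262
4    m5        73
add column params_m_x10 = t['params_m'] * 10:
  model  params_m  params_m_x10
0    m0       326          3260
1    m1        92           920
2    m3       343          3430
3    m4       262          2620
4    m5        73           730
take first 4 rows:
  model  params_m  params_m_x10
0    m0       326          3260
1    m1        92           920
2    m3       343          3430
3    m4       262          2620

2557.5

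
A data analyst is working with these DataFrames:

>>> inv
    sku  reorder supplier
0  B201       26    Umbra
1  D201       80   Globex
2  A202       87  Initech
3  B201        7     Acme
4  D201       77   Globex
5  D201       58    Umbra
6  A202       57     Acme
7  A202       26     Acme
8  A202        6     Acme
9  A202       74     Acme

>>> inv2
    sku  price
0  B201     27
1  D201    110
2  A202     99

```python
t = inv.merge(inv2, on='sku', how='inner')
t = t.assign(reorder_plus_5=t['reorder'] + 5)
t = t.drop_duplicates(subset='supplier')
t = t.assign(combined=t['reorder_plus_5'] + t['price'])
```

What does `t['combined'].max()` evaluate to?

195

merge on 'sku' (how='inner') → 10 rows:
    sku  reorder supplier  price
0  B201       26    Umbra     27
1  D201       80   Globex    110
2  A202       87  Initech     99
3  B201        7     Acme     27
4  D201       77   Globex    110
5  D201       58    Umbra    110
6  A202       57     Acme     99
7  A202       26     Acme     99
8  A202        6     Acme     99
9  A202       74     Acme     99
add column reorder_plus_5 = t['reorder'] + 5:
    sku  reorder supplier  price  reorder_plus_5
0  B201       26    Umbra     27              31
1  D201       80   Globex    110              85
2  A202       87  Initech     99              92
3  B201        7     Acme     27              12
4  D201       77   Globex    110              82
5  D201       58    Umbra    110              63
6  A202       57     Acme     99              62
7  A202       26     Acme     99              31
8  A202        6     Acme     99              11
9  A202       74     Acme     99              79
drop duplicate supplier (keep=first):
    sku  reorder supplier  price  reorder_plus_5
0  B201       26    Umbra     27              31
1  D201       80   Globex    110              85
2  A202       87  Initech     99              92
3  B201        7     Acme     27              12
add column combined = t['reorder_plus_5'] + t['price']:
    sku  reorder supplier  price  reorder_plus_5  combined
0  B201       26    Umbra     27              31        58
1  D201       80   Globex    110              85       195
2  A202       87  Initech     99              92       191
3  B201        7     Acme     27              12        39
Then the max of column 'combined': 195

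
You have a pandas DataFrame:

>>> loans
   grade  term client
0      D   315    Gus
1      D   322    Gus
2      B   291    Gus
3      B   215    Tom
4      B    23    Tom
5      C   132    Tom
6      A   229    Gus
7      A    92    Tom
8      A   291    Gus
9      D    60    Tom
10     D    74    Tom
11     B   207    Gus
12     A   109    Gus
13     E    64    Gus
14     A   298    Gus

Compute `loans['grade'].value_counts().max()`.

5

value_counts of grade:
grade
A    5
D    4
B    4
C    1
E    1
Name: count, dtype: int64
Taking the max of the resulting series gives 5.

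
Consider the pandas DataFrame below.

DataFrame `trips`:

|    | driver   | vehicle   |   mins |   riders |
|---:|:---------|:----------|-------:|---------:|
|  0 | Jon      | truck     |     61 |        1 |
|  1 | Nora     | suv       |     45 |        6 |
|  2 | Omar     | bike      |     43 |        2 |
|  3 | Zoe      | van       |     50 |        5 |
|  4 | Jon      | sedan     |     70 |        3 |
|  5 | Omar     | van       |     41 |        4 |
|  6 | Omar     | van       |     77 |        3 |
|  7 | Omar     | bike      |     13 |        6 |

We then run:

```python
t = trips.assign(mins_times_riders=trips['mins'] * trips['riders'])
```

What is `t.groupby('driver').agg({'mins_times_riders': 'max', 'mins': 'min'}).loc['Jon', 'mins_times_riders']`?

210

add column mins_times_riders = trips['mins'] * trips['riders']:
  driver vehicle  mins  riders  mins_times_riders
0    Jon   truck    61       1                 61
1   Nora     suv    45       6                270
2   Omar    bike    43       2                 86
3    Zoe     van    50       5                250
4    Jon   sedan    70       3                210
5   Omar     van    41       4                164
6   Omar     van    77       3                231
7   Omar    bike    13       6                 78
group by driver: max(mins_times_riders), min(mins):
        mins_times_riders  mins
driver                         
Jon                   210    61
Nora                  270    45
Omar                  231    13
Zoe                   250    50
The value at row 'Jon', column 'mins_times_riders' is 210.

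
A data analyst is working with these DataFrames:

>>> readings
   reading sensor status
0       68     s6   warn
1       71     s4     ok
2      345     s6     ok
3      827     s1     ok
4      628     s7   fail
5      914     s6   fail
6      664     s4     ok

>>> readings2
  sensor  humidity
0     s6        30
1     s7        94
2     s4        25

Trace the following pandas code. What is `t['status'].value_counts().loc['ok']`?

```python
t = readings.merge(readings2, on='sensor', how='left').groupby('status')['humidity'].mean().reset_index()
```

merge on 'sensor' (how='left') → 7 rows:
   reading sensor status  humidity
0       68     s6   warn      30.0
1       71     s4     ok      25.0
2      345     s6     ok      30.0
3      827     s1     ok       NaN
4      628     s7   fail      94.0
5      914     s6   fail      30.0
6      664     s4     ok      25.0
group by status, mean of humidity:
status
fail    62.000000
ok      26.666667
warn    30.000000
Name: humidity, dtype: float64
reset_index():
  status   humidity
0   fail  62.000000
1     ok  26.666667
2   warn  30.000000
value_counts of status:
status
fail    1
ok      1
warn    1
Name: count, dtype: int64

1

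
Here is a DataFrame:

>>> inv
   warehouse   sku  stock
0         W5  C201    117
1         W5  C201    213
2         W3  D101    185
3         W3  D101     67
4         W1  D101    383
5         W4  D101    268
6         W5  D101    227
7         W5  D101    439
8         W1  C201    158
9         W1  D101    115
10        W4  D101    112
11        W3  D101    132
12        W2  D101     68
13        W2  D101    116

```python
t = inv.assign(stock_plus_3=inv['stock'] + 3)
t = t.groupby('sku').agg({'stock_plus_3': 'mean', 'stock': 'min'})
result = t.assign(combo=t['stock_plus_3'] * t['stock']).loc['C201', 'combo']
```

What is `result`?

19383.0

add column stock_plus_3 = inv['stock'] + 3:
   warehouse   sku  stock  stock_plus_3
0         W5  C201    117           120
1         W5  C201    213           216
2         W3  D101    185           188
3         W3  D101     67            70
4         W1  D101    383           386
5         W4  D101    268           271
6         W5  D101    227           230
7         W5  D101    439           442
8         W1  C201    158           161
9         W1  D101    115           118
10        W4  D101    112           115
11        W3  D101    132           135
12        W2  D101     68            71
13        W2  D101    116           119
group by sku: mean(stock_plus_3), min(stock):
      stock_plus_3  stock
sku                      
C201    165.666667    117
D101    195.000000     67
add column combo = t['stock_plus_3'] * t['stock']:
      stock_plus_3  stock    combo
sku                               
C201    165.666667    117  19383.0
D101    195.000000     67  13065.0
Then the value at row 'C201', column 'combo': 19383.0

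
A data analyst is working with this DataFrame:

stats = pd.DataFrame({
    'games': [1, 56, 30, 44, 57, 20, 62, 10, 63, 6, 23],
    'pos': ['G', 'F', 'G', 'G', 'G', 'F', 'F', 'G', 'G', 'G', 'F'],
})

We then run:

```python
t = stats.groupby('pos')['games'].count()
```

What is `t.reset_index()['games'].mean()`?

group by pos, count of games:
pos
F    4
G    7
Name: games, dtype: int64
reset_index():
  pos  games
0   F      4
1   G      7
mean of column 'games' → 5.5

5.5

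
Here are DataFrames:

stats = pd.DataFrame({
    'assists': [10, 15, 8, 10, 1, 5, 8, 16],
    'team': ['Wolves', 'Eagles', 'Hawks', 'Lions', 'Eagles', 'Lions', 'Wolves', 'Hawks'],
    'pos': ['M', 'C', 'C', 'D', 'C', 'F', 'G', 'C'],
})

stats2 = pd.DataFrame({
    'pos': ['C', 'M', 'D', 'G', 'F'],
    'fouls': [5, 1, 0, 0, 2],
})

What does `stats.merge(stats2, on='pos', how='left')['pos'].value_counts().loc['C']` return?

merge on 'pos' (how='left') → 8 rows:
   assists    team pos  fouls
0       10  Wolves   M      1
1       15  Eagles   C      5
2        8   Hawks   C      5
3       10   Lions   D      0
4        1  Eagles   C      5
5        5   Lions   F      2
6        8  Wolves   G      0
7       16   Hawks   C      5
value_counts of pos:
pos
C    4
M    1
D    1
F    1
G    1
Name: count, dtype: int64

4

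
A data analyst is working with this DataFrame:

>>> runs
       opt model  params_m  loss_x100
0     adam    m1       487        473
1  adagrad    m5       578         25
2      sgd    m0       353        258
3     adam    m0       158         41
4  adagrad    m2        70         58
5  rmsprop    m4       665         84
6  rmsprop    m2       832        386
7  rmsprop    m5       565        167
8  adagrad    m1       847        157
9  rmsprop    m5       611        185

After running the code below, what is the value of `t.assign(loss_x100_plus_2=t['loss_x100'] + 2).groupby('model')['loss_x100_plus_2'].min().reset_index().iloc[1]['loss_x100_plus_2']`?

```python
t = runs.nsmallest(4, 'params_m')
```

475

take 4 rows with smallest params_m:
       opt model  params_m  loss_x100
4  adagrad    m2        70         58
3     adam    m0       158         41
2      sgd    m0       353        258
0     adam    m1       487        473
add column loss_x100_plus_2 = t['loss_x100'] + 2:
       opt model  params_m  loss_x100  loss_x100_plus_2
4  adagrad    m2        70         58                60
3     adam    m0       158         41                43
2      sgd    m0       353        258               260
0     adam    m1       487        473               475
group by model, min of loss_x100_plus_2:
model
m0     43
m1    475
m2     60
Name: loss_x100_plus_2, dtype: int64
reset_index():
  model  loss_x100_plus_2
0    m0                43
1    m1               475
2    m2                60
The value at position 1, column 'loss_x100_plus_2' is 475.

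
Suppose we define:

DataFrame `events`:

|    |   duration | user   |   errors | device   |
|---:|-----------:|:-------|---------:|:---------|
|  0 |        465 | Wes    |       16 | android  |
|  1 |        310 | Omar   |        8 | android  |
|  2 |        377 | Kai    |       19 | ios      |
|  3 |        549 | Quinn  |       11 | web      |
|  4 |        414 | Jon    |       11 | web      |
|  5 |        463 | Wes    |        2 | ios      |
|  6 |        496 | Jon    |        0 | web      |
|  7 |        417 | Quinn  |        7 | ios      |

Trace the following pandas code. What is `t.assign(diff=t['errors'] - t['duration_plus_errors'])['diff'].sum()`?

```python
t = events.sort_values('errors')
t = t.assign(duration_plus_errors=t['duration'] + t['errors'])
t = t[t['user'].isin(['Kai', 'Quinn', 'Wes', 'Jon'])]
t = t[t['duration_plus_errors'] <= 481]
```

-2136

sort by errors:
   duration   user  errors   device
6       496    Jon       0      web
5       463    Wes       2      ios
7       417  Quinn       7      ios
1       310   Omar       8  android
3       549  Quinn      11      web
4       414    Jon      11      web
0       465    Wes      16  android
2       377    Kai      19      ios
add column duration_plus_errors = t['duration'] + t['errors']:
   duration   user  errors   device  duration_plus_errors
6       496    Jon       0      web                   496
5       463    Wes       2      ios                   465
7       417  Quinn       7      ios                   424
1       310   Omar       8  android                   318
3       549  Quinn      11      web                   560
4       414    Jon      11      web                   425
0       465    Wes      16  android                   481
2       377    Kai      19      ios                   396
filter rows where user in ['Kai', 'Quinn', 'Wes', 'Jon']:
   duration   user  errors   device  duration_plus_errors
6       496    Jon       0      web                   496
5       463    Wes       2      ios                   465
7       417  Quinn       7      ios                   424
3       549  Quinn      11      web                   560
4       414    Jon      11      web                   425
0       465    Wes      16  android                   481
2       377    Kai      19      ios                   396
filter rows where duration_plus_errors <= 481:
   duration   user  errors   device  duration_plus_errors
5       463    Wes       2      ios                   465
7       417  Quinn       7      ios                   424
4       414    Jon      11      web                   425
0       465    Wes      16  android                   481
2       377    Kai      19      ios                   396
add column diff = t['errors'] - t['duration_plus_errors']:
   duration   user  errors   device  duration_plus_errors  diff
5       463    Wes       2      ios                   465  -463
7       417  Quinn       7      ios                   424  -417
4       414    Jon      11      web                   425  -414
0       465    Wes      16  android                   481  -465
2       377    Kai      19      ios                   396  -377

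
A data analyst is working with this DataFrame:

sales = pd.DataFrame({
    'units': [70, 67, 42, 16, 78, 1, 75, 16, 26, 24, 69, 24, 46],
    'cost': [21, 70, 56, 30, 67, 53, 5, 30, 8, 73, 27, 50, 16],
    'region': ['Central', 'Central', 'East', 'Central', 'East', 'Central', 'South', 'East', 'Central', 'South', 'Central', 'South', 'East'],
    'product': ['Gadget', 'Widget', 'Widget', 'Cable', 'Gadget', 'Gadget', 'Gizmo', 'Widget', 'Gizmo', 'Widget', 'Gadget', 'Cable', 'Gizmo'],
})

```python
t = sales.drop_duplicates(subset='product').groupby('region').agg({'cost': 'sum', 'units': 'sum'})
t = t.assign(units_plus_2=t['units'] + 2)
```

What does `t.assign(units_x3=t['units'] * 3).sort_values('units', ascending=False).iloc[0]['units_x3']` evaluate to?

459

drop duplicate product (keep=first):
   units  cost   region product
0     70    21  Central  Gadget
1     67    70  Central  Widget
3     16    30  Central   Cable
6     75     5    South   Gizmo
group by region: sum(cost), sum(units):
         cost  units
region              
Central   121    153
South       5     75
add column units_plus_2 = t['units'] + 2:
         cost  units  units_plus_2
region                            
Central   121    153           155
South       5     75            77
add column units_x3 = t['units'] * 3:
         cost  units  units_plus_2  units_x3
region                                      
Central   121    153           155       459
South       5     75            77       225
sort by units descending:
         cost  units  units_plus_2  units_x3
region                                      
Central   121    153           155       459
South       5     75            77       225
value at position 0, column 'units_x3' → 459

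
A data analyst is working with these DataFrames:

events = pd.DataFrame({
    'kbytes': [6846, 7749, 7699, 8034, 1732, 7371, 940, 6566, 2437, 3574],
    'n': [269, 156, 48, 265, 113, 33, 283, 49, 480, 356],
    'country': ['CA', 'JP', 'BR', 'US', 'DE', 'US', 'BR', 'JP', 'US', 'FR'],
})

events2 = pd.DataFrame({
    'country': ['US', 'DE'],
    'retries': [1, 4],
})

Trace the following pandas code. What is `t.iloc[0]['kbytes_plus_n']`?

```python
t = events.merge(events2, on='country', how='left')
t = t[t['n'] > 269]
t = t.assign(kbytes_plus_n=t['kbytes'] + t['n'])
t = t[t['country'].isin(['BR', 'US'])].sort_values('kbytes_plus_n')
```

merge on 'country' (how='left') → 10 rows:
   kbytes    n country  retries
0    6846  269      CA      NaN
1    7749  156      JP      NaN
2    7699   48      BR      NaN
3    8034  265      US      1.0
4    1732  113      DE      4.0
5    7371   33      US      1.0
6     940  283      BR      NaN
7    6566   49      JP      NaN
8    2437  480      US      1.0
9    3574  356      FR      NaN
filter rows where n > 269:
   kbytes    n country  retries
6     940  283      BR      NaN
8    2437  480      US      1.0
9    3574  356      FR      NaN
add column kbytes_plus_n = t['kbytes'] + t['n']:
   kbytes    n country  retries  kbytes_plus_n
6     940  283      BR      NaN           1223
8    2437  480      US      1.0           2917
9    3574  356      FR      NaN           3930
filter rows where country in ['BR', 'US']:
   kbytes    n country  retries  kbytes_plus_n
6     940  283      BR      NaN           1223
8    2437  480      US      1.0           2917
sort by kbytes_plus_n:
   kbytes    n country  retries  kbytes_plus_n
6     940  283      BR      NaN           1223
8    2437  480      US      1.0           2917
Taking the value at position 0, column 'kbytes_plus_n' gives 1223.

1223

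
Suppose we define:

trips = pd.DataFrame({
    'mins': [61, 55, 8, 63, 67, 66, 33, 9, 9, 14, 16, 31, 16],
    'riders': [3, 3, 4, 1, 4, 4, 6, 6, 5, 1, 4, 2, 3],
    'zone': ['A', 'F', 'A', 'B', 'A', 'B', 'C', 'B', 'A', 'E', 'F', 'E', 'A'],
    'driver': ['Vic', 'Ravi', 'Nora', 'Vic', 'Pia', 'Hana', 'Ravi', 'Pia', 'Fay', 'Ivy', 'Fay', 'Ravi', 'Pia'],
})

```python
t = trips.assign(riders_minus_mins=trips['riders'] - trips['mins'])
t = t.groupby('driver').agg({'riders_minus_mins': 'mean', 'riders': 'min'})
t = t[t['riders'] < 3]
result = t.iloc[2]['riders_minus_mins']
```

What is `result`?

add column riders_minus_mins = trips['riders'] - trips['mins']:
    mins  riders zone driver  riders_minus_mins
0     61       3    A    Vic                -58
1     55       3    F   Ravi                -52
2      8       4    A   Nora                 -4
3     63       1    B    Vic                -62
4     67       4    A    Pia                -63
5     66       4    B   Hana                -62
6     33       6    C   Ravi                -27
7      9       6    B    Pia                 -3
8      9       5    A    Fay                 -4
9     14       1    E    Ivy                -13
10    16       4    F    Fay                -12
11    31       2    E   Ravi                -29
12    16       3    A    Pia                -13
group by driver: mean(riders_minus_mins), min(riders):
        riders_minus_mins  riders
driver                           
Fay             -8.000000       4
Hana           -62.000000       4
Ivy            -13.000000       1
Nora            -4.000000       4
Pia            -26.333333       3
Ravi           -36.000000       2
Vic            -60.000000       1
filter rows where riders < 3:
        riders_minus_mins  riders
driver                           
Ivy                 -13.0       1
Ravi                -36.0       2
Vic                 -60.0       1
value at position 2, column 'riders_minus_mins' → -60.0

-60.0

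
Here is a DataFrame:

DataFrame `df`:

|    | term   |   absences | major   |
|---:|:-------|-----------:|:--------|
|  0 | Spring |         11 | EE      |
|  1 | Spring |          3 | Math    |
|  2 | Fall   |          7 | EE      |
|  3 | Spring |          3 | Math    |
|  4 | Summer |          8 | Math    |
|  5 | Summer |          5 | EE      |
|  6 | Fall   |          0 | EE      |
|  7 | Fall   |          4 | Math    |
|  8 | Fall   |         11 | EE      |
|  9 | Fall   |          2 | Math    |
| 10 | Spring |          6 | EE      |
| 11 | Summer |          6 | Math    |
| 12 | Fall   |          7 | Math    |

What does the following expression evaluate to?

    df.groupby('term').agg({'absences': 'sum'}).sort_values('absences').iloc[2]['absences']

group by term, sum of absences:
        absences
term            
Fall          31
Spring        23
Summer        19
sort by absences:
        absences
term            
Summer        19
Spring        23
Fall          31

31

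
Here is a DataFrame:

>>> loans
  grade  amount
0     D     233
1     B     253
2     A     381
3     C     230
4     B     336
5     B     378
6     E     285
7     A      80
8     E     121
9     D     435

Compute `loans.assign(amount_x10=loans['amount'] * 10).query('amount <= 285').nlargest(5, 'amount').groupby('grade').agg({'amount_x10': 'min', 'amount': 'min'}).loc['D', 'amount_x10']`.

2330

add column amount_x10 = loans['amount'] * 10:
  grade  amount  amount_x10
0     D     233        2330
1     B     253        2530
2     A     381        3810
3     C     230        2300
4     B     336        3360
5     B     378        3780
6     E     285        2850
7     A      80         800
8     E     121        1210
9     D     435        4350
filter rows where amount <= 285:
  grade  amount  amount_x10
0     D     233        2330
1     B     253        2530
3     C     230        2300
6     E     285        2850
7     A      80         800
8     E     121        1210
take 5 rows with largest amount:
  grade  amount  amount_x10
6     E     285        2850
1     B     253        2530
0     D     233        2330
3     C     230        2300
8     E     121        1210
group by grade: min(amount_x10), min(amount):
       amount_x10  amount
grade                    
B            2530     253
C            2300     230
D            2330     233
E            1210     121
Reading off the value at row 'D', column 'amount_x10', we get 2330.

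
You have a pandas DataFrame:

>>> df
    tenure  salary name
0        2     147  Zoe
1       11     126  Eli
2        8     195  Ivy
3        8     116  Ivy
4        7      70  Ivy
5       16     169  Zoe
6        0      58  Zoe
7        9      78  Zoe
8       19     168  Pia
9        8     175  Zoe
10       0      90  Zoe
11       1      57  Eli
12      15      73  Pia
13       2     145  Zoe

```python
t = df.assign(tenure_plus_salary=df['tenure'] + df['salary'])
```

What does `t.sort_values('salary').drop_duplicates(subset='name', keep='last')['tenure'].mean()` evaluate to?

11.5

add column tenure_plus_salary = df['tenure'] + df['salary']:
    tenure  salary name  tenure_plus_salary
0        2     147  Zoe                 149
1       11     126  Eli                 137
2        8     195  Ivy                 203
3        8     116  Ivy                 124
4        7      70  Ivy                  77
5       16     169  Zoe                 185
6        0      58  Zoe                  58
7        9      78  Zoe                  87
8       19     168  Pia                 187
9        8     175  Zoe                 183
10       0      90  Zoe                  90
11       1      57  Eli                  58
12      15      73  Pia                  88
13       2     145  Zoe                 147
sort by salary:
    tenure  salary name  tenure_plus_salary
11       1      57  Eli                  58
6        0      58  Zoe                  58
4        7      70  Ivy                  77
12      15      73  Pia                  88
7        9      78  Zoe                  87
10       0      90  Zoe                  90
3        8     116  Ivy                 124
1       11     126  Eli                 137
13       2     145  Zoe                 147
0        2     147  Zoe                 149
8       19     168  Pia                 187
5       16     169  Zoe                 185
9        8     175  Zoe                 183
2        8     195  Ivy                 203
drop duplicate name (keep=last):
   tenure  salary name  tenure_plus_salary
1      11     126  Eli                 137
8      19     168  Pia                 187
9       8     175  Zoe                 183
2       8     195  Ivy                 203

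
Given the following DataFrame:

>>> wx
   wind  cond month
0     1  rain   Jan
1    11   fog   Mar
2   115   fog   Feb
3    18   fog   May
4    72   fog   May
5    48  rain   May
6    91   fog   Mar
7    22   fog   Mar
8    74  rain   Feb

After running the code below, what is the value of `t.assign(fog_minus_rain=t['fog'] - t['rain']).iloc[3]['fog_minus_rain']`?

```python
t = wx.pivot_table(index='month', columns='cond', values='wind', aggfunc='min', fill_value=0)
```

pivot: rows=month, cols=cond, min(wind):
cond   fog  rain
month           
Feb    115    74
Jan      0     1
Mar     11     0
May     18    48
add column fog_minus_rain = t['fog'] - t['rain']:
cond   fog  rain  fog_minus_rain
month                           
Feb    115    74              41
Jan      0     1              -1
Mar     11     0              11
May     18    48             -30
Reading off the value at position 3, column 'fog_minus_rain', we get -30.

-30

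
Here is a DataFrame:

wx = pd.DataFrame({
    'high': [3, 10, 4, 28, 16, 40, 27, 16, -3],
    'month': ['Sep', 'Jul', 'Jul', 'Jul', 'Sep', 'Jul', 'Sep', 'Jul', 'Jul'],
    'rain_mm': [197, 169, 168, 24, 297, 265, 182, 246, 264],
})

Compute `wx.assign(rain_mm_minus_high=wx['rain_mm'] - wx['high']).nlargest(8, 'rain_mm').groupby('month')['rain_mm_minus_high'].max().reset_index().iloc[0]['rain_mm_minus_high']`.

267

add column rain_mm_minus_high = wx['rain_mm'] - wx['high']:
   high month  rain_mm  rain_mm_minus_high
0     3   Sep      197                 194
1    10   Jul      169                 159
2     4   Jul      168                 164
3    28   Jul       24                  -4
4    16   Sep      297                 281
5    40   Jul      265                 225
6    27   Sep      182                 155
7    16   Jul      246                 230
8    -3   Jul      264                 267
take 8 rows with largest rain_mm:
   high month  rain_mm  rain_mm_minus_high
4    16   Sep      297                 281
5    40   Jul      265                 225
8    -3   Jul      264                 267
7    16   Jul      246                 230
0     3   Sep      197                 194
6    27   Sep      182                 155
1    10   Jul      169                 159
2     4   Jul      168                 164
group by month, max of rain_mm_minus_high:
month
Jul    267
Sep    281
Name: rain_mm_minus_high, dtype: int64
reset_index():
  month  rain_mm_minus_high
0   Jul                 267
1   Sep                 281
Then the value at position 0, column 'rain_mm_minus_high': 267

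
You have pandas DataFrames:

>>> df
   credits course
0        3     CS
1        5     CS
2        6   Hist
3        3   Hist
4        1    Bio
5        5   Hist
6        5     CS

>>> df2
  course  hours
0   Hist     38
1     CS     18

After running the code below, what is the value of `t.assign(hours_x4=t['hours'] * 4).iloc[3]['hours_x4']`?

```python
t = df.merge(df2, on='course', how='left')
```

merge on 'course' (how='left') → 7 rows:
   credits course  hours
0        3     CS   18.0
1        5     CS   18.0
2        6   Hist   38.0
3        3   Hist   38.0
4        1    Bio    NaN
5        5   Hist   38.0
6        5     CS   18.0
add column hours_x4 = t['hours'] * 4:
   credits course  hours  hours_x4
0        3     CS   18.0      72.0
1        5     CS   18.0      72.0
2        6   Hist   38.0     152.0
3        3   Hist   38.0     152.0
4        1    Bio    NaN       NaN
5        5   Hist   38.0     152.0
6        5     CS   18.0      72.0
The value at position 3, column 'hours_x4' is 152.0.

152.0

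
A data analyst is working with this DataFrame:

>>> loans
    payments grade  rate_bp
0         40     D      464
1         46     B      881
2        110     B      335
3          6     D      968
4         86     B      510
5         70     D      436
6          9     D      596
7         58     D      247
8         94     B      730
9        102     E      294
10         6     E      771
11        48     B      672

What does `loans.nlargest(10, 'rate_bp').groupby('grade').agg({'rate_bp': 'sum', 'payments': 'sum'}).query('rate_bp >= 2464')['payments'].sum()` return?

take 10 rows with largest rate_bp:
    payments grade  rate_bp
3          6     D      968
1         46     B      881
10         6     E      771
8         94     B      730
11        48     B      672
6          9     D      596
4         86     B      510
0         40     D      464
5         70     D      436
2        110     B      335
group by grade: sum(rate_bp), sum(payments):
       rate_bp  payments
grade                   
B         3128       384
D         2464       125
E          771         6
filter rows where rate_bp >= 2464:
       rate_bp  payments
grade                   
B         3128       384
D         2464       125
So sum() = 509.

509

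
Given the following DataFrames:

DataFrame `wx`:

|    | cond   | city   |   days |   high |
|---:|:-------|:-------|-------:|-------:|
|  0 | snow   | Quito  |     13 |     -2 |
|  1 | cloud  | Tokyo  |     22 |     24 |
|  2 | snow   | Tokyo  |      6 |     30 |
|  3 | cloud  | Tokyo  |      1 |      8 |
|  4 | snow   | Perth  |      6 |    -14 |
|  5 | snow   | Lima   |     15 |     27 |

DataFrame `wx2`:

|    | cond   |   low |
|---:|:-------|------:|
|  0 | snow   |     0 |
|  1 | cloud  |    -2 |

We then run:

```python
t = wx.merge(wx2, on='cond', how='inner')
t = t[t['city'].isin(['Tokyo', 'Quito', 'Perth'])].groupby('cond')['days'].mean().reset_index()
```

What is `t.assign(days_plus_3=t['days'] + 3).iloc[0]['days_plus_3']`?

14.5

merge on 'cond' (how='inner') → 6 rows:
    cond   city  days  high  low
0   snow  Quito    13    -2    0
1  cloud  Tokyo    22    24   -2
2   snow  Tokyo     6    30    0
3  cloud  Tokyo     1     8   -2
4   snow  Perth     6   -14    0
5   snow   Lima    15    27    0
filter rows where city in ['Tokyo', 'Quito', 'Perth']:
    cond   city  days  high  low
0   snow  Quito    13    -2    0
1  cloud  Tokyo    22    24   -2
2   snow  Tokyo     6    30    0
3  cloud  Tokyo     1     8   -2
4   snow  Perth     6   -14    0
group by cond, mean of days:
cond
cloud    11.500000
snow      8.333333
Name: days, dtype: float64
reset_index():
    cond       days
0  cloud  11.500000
1   snow   8.333333
add column days_plus_3 = t['days'] + 3:
    cond       days  days_plus_3
0  cloud  11.500000    14.500000
1   snow   8.333333    11.333333
Taking the value at position 0, column 'days_plus_3' gives 14.5.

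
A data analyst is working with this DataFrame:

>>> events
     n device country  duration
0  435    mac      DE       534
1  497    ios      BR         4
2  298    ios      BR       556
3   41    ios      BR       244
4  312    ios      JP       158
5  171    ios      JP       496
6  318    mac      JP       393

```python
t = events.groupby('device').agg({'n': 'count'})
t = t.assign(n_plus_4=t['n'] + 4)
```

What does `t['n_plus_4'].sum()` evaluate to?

group by device, count of n:
        n
device   
ios     5
mac     2
add column n_plus_4 = t['n'] + 4:
        n  n_plus_4
device             
ios     5         9
mac     2         6

15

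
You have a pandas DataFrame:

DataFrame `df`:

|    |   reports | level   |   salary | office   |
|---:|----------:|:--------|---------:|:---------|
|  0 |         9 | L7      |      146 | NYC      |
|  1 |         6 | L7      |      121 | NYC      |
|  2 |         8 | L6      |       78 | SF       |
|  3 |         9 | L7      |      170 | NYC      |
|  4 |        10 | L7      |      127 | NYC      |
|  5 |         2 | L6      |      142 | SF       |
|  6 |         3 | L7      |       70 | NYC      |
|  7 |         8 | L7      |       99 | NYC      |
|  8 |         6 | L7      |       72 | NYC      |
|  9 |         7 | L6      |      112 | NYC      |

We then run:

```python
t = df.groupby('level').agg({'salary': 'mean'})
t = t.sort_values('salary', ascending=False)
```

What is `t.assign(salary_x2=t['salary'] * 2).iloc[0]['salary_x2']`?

group by level, mean of salary:
           salary
level            
L6     110.666667
L7     115.000000
sort by salary descending:
           salary
level            
L7     115.000000
L6     110.666667
add column salary_x2 = t['salary'] * 2:
           salary   salary_x2
level                        
L7     115.000000  230.000000
L6     110.666667  221.333333
Finally, value at position 0, column 'salary_x2' = 230.0.

230.0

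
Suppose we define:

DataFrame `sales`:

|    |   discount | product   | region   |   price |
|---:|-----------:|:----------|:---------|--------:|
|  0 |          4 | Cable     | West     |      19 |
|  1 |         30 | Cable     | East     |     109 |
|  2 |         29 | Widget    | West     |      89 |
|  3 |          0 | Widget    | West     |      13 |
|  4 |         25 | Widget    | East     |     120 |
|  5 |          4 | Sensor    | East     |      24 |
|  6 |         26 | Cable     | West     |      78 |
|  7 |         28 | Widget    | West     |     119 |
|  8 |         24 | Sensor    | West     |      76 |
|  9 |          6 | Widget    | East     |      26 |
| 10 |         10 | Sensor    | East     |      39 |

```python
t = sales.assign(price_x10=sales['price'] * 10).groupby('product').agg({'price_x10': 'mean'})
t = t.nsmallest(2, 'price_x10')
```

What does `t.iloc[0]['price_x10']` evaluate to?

add column price_x10 = sales['price'] * 10:
    discount product region  price  price_x10
0          4   Cable   West     19        190
1         30   Cable   East    109       1090
2         29  Widget   West     89        890
3          0  Widget   West     13        130
4         25  Widget   East    120       1200
5          4  Sensor   East     24        240
6         26   Cable   West     78        780
7         28  Widget   West    119       1190
8         24  Sensor   West     76        760
9          6  Widget   East     26        260
10        10  Sensor   East     39        390
group by product, mean of price_x10:
          price_x10
product            
Cable    686.666667
Sensor   463.333333
Widget   734.000000
take 2 rows with smallest price_x10:
          price_x10
product            
Sensor   463.333333
Cable    686.666667
Then the value at position 0, column 'price_x10': 463.333333333

463.333333333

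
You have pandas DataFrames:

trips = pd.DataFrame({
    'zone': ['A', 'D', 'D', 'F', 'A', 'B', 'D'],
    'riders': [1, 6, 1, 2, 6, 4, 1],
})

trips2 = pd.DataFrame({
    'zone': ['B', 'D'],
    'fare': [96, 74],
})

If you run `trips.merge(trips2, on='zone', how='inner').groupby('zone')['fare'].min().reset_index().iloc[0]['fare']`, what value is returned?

96

merge on 'zone' (how='inner') → 4 rows:
  zone  riders  fare
0    D       6    74
1    D       1    74
2    B       4    96
3    D       1    74
group by zone, min of fare:
zone
B    96
D    74
Name: fare, dtype: int64
reset_index():
  zone  fare
0    B    96
1    D    74
Hence 96.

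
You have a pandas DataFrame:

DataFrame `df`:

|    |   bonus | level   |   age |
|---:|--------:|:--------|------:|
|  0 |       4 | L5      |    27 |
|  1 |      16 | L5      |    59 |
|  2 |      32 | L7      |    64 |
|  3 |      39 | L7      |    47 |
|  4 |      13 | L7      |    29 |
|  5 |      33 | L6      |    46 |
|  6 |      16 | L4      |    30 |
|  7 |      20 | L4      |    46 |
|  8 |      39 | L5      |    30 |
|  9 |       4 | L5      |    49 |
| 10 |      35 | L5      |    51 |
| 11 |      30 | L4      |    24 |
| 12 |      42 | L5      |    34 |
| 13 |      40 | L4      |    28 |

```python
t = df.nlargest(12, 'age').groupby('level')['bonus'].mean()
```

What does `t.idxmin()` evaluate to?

take 12 rows with largest age:
    bonus level  age
2      32    L7   64
1      16    L5   59
10     35    L5   51
9       4    L5   49
3      39    L7   47
5      33    L6   46
7      20    L4   46
12     42    L5   34
6      16    L4   30
8      39    L5   30
4      13    L7   29
13     40    L4   28
group by level, mean of bonus:
level
L4    25.333333
L5    27.200000
L6    33.000000
L7    28.000000
Name: bonus, dtype: float64
So idxmin() = L4.

L4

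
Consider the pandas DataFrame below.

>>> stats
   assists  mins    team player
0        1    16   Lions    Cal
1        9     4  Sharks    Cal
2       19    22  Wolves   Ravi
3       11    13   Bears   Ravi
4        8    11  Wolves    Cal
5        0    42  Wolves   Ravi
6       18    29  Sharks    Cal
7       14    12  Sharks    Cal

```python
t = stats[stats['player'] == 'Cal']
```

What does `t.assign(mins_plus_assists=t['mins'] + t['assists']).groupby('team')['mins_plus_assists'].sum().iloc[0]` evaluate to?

17

filter rows where player == 'Cal':
   assists  mins    team player
0        1    16   Lions    Cal
1        9     4  Sharks    Cal
4        8    11  Wolves    Cal
6       18    29  Sharks    Cal
7       14    12  Sharks    Cal
add column mins_plus_assists = t['mins'] + t['assists']:
   assists  mins    team player  mins_plus_assists
0        1    16   Lions    Cal                 17
1        9     4  Sharks    Cal                 13
4        8    11  Wolves    Cal                 19
6       18    29  Sharks    Cal                 47
7       14    12  Sharks    Cal                 26
group by team, sum of mins_plus_assists:
team
Lions     17
Sharks    86
Wolves    19
Name: mins_plus_assists, dtype: int64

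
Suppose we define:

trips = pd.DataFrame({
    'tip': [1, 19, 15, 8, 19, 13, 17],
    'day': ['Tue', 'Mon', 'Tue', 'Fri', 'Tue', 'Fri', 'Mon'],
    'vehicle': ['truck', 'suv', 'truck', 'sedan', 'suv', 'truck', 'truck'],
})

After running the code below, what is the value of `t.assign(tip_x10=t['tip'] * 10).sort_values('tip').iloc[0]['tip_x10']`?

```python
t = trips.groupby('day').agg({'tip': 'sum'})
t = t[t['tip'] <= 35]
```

210

group by day, sum of tip:
     tip
day     
Fri   21
Mon   36
Tue   35
filter rows where tip <= 35:
     tip
day     
Fri   21
Tue   35
add column tip_x10 = t['tip'] * 10:
     tip  tip_x10
day              
Fri   21      210
Tue   35      350
sort by tip:
     tip  tip_x10
day              
Fri   21      210
Tue   35      350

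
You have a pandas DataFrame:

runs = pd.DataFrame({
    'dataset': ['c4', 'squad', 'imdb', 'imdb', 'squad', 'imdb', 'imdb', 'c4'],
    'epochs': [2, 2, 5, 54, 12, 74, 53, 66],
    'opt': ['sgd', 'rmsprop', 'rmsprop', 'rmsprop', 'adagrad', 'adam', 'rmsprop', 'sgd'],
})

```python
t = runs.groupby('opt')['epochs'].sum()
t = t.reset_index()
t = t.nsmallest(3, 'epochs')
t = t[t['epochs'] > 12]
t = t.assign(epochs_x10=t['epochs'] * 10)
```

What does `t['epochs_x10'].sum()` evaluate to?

group by opt, sum of epochs:
opt
adagrad     12
adam        74
rmsprop    114
sgd         68
Name: epochs, dtype: int64
reset_index():
       opt  epochs
0  adagrad      12
1     adam      74
2  rmsprop     114
3      sgd      68
take 3 rows with smallest epochs:
       opt  epochs
0  adagrad      12
3      sgd      68
1     adam      74
filter rows where epochs > 12:
    opt  epochs
3   sgd      68
1  adam      74
add column epochs_x10 = t['epochs'] * 10:
    opt  epochs  epochs_x10
3   sgd      68         680
1  adam      74         740
The sum of column 'epochs_x10' is 1420.

1420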